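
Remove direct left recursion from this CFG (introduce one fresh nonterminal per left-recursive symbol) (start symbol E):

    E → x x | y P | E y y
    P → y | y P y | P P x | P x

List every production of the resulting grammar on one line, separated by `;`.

Directly left-recursive nonterminals: E, P.
For E: α = {y y}, β = {x x, y P}. Rewrite as E → β E' and E' → α E' | ε.
For P: α = {P x, x}, β = {y, y P y}. Rewrite as P → β P' and P' → α P' | ε.

E → x x E' | y P E'; P → y P' | y P y P'; E' → y y E' | epsilon; P' → P x P' | x P' | epsilon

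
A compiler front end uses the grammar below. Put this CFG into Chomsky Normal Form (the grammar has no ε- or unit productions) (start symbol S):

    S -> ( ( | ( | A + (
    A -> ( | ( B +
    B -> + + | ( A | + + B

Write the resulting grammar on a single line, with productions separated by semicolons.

S -> X1 X1 | ( | A Y1; A -> ( | X1 Y2; B -> X2 X2 | X1 A | X2 Y3; X1 -> (; X2 -> +; Y1 -> X2 X1; Y2 -> B X2; Y3 -> X2 B

Introduce a nonterminal for each terminal appearing in a rule of length ≥ 2: X1 → (, X2 → +.
Binarize each right-hand side of length ≥ 3 by chaining fresh nonterminals (Y1, Y2, …): affected rules were S → A X2 X1; A → X1 B X2; B → X2 X2 B.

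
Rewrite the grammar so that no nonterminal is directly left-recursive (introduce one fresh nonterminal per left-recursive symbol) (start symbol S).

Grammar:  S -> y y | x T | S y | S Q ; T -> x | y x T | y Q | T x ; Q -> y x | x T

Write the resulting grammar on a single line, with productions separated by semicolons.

Directly left-recursive nonterminals: S, T.
For S: α = {y, Q}, β = {y y, x T}. Rewrite as S → β S' and S' → α S' | ε.
For T: α = {x}, β = {x, y x T, y Q}. Rewrite as T → β T' and T' → α T' | ε.

S -> y y S' | x T S'; T -> x T' | y x T T' | y Q T'; Q -> y x | x T; S' -> y S' | Q S' | ε; T' -> x T' | ε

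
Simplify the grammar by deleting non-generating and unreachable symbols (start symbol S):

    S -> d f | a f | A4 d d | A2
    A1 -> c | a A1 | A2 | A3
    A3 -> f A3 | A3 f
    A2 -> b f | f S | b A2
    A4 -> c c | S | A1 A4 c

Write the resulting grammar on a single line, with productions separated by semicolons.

S -> d f | a f | A4 d d | A2; A1 -> c | a A1 | A2; A2 -> b f | f S | b A2; A4 -> c c | S | A1 A4 c

Generating nonterminals: {A1, A2, A4, S}.
Reachable from S after that: {A1, A2, A4, S}.
Removed useless symbols: {A3} and every production mentioning them.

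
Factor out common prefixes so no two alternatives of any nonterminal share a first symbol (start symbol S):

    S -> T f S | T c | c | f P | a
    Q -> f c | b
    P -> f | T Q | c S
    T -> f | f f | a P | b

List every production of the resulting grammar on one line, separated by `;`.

S has alternatives sharing prefix 'T': factor to S → T S' with S' → f S | c.
T has alternatives sharing prefix 'f': factor to T → f T' with T' → ε | f.

S -> c | f P | a | T S'; Q -> f c | b; P -> f | T Q | c S; T -> a P | b | f T'; S' -> f S | c; T' -> ε | f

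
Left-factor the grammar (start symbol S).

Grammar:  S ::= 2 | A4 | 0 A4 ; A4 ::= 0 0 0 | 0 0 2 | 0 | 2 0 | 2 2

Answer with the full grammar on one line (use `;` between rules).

S ::= 2 | A4 | 0 A4; A4 ::= 0 A4' | 2 A4''; A4' ::= epsilon | 0 A4'''; A4'' ::= 0 | 2; A4''' ::= 0 | 2

A4 has alternatives sharing prefix '0': factor to A4 → 0 A4' with A4' → 0 0 | 0 2 | ε.
A4 has alternatives sharing prefix '2': factor to A4 → 2 A4'' with A4'' → 0 | 2.
A4' has alternatives sharing prefix '0': factor to A4' → 0 A4''' with A4''' → 0 | 2.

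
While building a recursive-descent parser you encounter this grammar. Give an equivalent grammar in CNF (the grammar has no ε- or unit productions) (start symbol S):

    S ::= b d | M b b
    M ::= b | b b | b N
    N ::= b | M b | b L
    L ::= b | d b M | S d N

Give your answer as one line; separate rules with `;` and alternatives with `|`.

Introduce a nonterminal for each terminal appearing in a rule of length ≥ 2: X1 → b, X2 → d.
Binarize each right-hand side of length ≥ 3 by chaining fresh nonterminals (Y1, Y2, …): affected rules were S → M X1 X1; L → X2 X1 M; L → S X2 N.

S ::= X1 X2 | M Y1; M ::= b | X1 X1 | X1 N; N ::= b | M X1 | X1 L; L ::= b | X2 Y2 | S Y3; X1 ::= b; X2 ::= d; Y1 ::= X1 X1; Y2 ::= X1 M; Y3 ::= X2 N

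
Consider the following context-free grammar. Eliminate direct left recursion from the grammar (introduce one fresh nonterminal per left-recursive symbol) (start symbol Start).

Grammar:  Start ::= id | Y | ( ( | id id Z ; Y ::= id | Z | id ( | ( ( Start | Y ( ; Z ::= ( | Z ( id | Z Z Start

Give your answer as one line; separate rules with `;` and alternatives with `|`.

Left recursion appears on Y, Z.
For Y: α = {(}, β = {id, Z, id (, ( ( Start}. Rewrite as Y → β Y1 and Y1 → α Y1 | ε.
For Z: α = {( id, Z Start}, β = {(}. Rewrite as Z → β Z1 and Z1 → α Z1 | ε.

Start ::= id | Y | ( ( | id id Z; Y ::= id Y1 | Z Y1 | id ( Y1 | ( ( Start Y1; Z ::= ( Z1; Y1 ::= ( Y1 | eps; Z1 ::= ( id Z1 | Z Start Z1 | eps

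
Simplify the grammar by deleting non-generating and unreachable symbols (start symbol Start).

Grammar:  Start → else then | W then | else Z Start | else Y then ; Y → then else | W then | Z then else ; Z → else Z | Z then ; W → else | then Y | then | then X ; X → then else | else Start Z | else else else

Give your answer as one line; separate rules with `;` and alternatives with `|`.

Generating nonterminals: {Start, W, X, Y}.
Reachable from Start after that: {Start, W, X, Y}.
Removed useless symbols: {Z} and every production mentioning them.

Start → else then | W then | else Y then; Y → then else | W then; W → else | then Y | then | then X; X → then else | else else else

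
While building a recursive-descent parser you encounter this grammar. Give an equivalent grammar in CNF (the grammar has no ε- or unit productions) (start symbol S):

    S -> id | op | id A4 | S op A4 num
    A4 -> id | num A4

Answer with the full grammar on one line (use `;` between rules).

Introduce a nonterminal for each terminal appearing in a rule of length ≥ 2: X1 → id, X2 → op, X3 → num.
Binarize each right-hand side of length ≥ 3 by chaining fresh nonterminals (Y1, Y2, …): affected rules were S → S X2 A4 X3.

S -> id | op | X1 A4 | S Y1; A4 -> id | X3 A4; X1 -> id; X2 -> op; X3 -> num; Y1 -> X2 Y2; Y2 -> A4 X3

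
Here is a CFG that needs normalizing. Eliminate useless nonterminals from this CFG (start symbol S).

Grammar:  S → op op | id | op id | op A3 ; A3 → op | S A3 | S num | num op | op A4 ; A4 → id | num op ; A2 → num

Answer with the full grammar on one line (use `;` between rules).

Generating nonterminals: {A2, A3, A4, S}.
Reachable from S after that: {A3, A4, S}.
Removed useless symbols: {A2} and every production mentioning them.

S → op op | id | op id | op A3; A3 → op | S A3 | S num | num op | op A4; A4 → id | num op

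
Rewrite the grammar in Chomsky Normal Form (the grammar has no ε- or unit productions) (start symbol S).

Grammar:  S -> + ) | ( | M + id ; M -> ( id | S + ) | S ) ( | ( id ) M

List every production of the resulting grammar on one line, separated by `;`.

Introduce a nonterminal for each terminal appearing in a rule of length ≥ 2: X1 → +, X2 → ), X3 → id, X4 → (.
Binarize each right-hand side of length ≥ 3 by chaining fresh nonterminals (Y1, Y2, …): affected rules were S → M X1 X3; M → S X1 X2; M → S X2 X4; M → X4 X3 X2 M.

S -> X1 X2 | ( | M Y1; M -> X4 X3 | S Y2 | S Y3 | X4 Y4; X1 -> +; X2 -> ); X3 -> id; X4 -> (; Y1 -> X1 X3; Y2 -> X1 X2; Y3 -> X2 X4; Y4 -> X3 Y5; Y5 -> X2 M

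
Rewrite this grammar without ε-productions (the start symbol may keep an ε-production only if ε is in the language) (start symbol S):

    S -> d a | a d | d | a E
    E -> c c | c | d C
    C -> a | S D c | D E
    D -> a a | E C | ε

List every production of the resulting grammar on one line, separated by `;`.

S -> d a | a d | d | a E; E -> c c | c | d C; C -> a | S D c | S c | D E | E; D -> a a | E C

The nullable symbols are {D}.
ε ∉ L(G), so no ε-production is kept.
Expand every rule over subsets of its nullable positions: C → S D c gives S D c | S c. C → D E gives D E | E.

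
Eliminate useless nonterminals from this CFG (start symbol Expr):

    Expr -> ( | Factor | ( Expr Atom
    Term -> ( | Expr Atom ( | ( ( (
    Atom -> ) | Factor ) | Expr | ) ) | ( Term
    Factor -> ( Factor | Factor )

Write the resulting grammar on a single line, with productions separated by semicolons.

Generating nonterminals: {Atom, Expr, Term}.
Reachable from Expr after that: {Atom, Expr, Term}.
Removed useless symbols: {Factor} and every production mentioning them.

Expr -> ( | ( Expr Atom; Term -> ( | Expr Atom ( | ( ( (; Atom -> ) | Expr | ) ) | ( Term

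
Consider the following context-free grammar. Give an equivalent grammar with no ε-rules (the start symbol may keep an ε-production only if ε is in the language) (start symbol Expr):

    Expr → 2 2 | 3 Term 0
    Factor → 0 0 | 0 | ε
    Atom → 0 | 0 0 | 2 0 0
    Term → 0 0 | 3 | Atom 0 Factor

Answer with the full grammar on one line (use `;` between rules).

Expr → 2 2 | 3 Term 0; Factor → 0 0 | 0; Atom → 0 | 0 0 | 2 0 0; Term → 0 0 | 3 | Atom 0 Factor | Atom 0

Nullable set = {Factor}.
ε ∉ L(G), so no ε-production is kept.
Add the nullable-subset variants: Term → Atom 0 Factor gives Atom 0 Factor | Atom 0.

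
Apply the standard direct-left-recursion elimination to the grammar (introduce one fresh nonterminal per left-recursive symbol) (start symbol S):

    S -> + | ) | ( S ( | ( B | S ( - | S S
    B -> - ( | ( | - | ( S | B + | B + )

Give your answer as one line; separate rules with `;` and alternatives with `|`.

Left recursion appears on S, B.
For S: α = {( -, S}, β = {+, ), ( S (, ( B}. Rewrite as S → β S' and S' → α S' | ε.
For B: α = {+, + )}, β = {- (, (, -, ( S}. Rewrite as B → β B' and B' → α B' | ε.

S -> + S' | ) S' | ( S ( S' | ( B S'; B -> - ( B' | ( B' | - B' | ( S B'; S' -> ( - S' | S S' | ε; B' -> + B' | + ) B' | ε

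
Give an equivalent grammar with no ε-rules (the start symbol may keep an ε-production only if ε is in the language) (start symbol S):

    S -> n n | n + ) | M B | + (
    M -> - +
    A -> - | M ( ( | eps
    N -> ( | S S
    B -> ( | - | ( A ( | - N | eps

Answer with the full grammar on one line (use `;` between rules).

S -> n n | n + ) | M B | M | + (; M -> - +; A -> - | M ( (; N -> ( | S S; B -> ( | - | ( A ( | ( ( | - N

Nullable nonterminals: {A, B}.
ε ∉ L(G), so no ε-production is kept.
Add the nullable-subset variants: S → M B gives M B | M. B → ( A ( gives ( A ( | ( (.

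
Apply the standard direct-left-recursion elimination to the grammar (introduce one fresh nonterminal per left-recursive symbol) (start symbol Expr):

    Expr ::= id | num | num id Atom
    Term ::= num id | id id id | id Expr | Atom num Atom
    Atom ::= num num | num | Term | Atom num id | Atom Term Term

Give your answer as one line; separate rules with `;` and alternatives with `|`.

Expr ::= id | num | num id Atom; Term ::= num id | id id id | id Expr | Atom num Atom; Atom ::= num num Atom1 | num Atom1 | Term Atom1; Atom1 ::= num id Atom1 | Term Term Atom1 | eps

Left recursion appears on Atom.
For Atom: α = {num id, Term Term}, β = {num num, num, Term}. Rewrite as Atom → β Atom1 and Atom1 → α Atom1 | ε.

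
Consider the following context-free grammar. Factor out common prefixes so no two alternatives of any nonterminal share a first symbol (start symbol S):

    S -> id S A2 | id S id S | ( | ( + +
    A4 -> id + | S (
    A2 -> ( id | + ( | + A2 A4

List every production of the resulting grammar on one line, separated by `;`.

S -> id S S' | ( S''; A4 -> id + | S (; A2 -> ( id | + A2'; S' -> A2 | id S; S'' -> ε | + +; A2' -> ( | A2 A4

S has alternatives sharing prefix 'id S': factor to S → id S S' with S' → A2 | id S.
S has alternatives sharing prefix '(': factor to S → ( S'' with S'' → ε | + +.
A2 has alternatives sharing prefix '+': factor to A2 → + A2' with A2' → ( | A2 A4.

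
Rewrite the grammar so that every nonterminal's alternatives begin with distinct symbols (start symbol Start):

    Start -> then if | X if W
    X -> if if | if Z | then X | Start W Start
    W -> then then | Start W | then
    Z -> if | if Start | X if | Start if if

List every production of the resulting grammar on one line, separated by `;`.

Start -> then if | X if W; X -> then X | Start W Start | if X1; W -> Start W | then W1; Z -> X if | Start if if | if Z1; X1 -> if | Z; W1 -> then | epsilon; Z1 -> epsilon | Start

X has alternatives sharing prefix 'if': factor to X → if X1 with X1 → if | Z.
W has alternatives sharing prefix 'then': factor to W → then W1 with W1 → then | ε.
Z has alternatives sharing prefix 'if': factor to Z → if Z1 with Z1 → ε | Start.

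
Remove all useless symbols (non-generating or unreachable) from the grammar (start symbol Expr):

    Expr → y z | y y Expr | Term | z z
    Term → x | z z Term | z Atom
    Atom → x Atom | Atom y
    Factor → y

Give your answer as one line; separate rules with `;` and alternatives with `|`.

Expr → y z | y y Expr | Term | z z; Term → x | z z Term

Generating nonterminals: {Expr, Factor, Term}.
Reachable from Expr after that: {Expr, Term}.
Removed useless symbols: {Atom, Factor} and every production mentioning them.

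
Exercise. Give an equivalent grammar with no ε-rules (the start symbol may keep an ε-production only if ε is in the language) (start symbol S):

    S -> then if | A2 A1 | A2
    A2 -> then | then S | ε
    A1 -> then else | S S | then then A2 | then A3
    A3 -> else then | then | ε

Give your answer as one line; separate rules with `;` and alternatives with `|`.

Nullable set = {A1, A2, A3, S}.
ε ∈ L(G) since S is nullable, so keep S → ε.
Expand every rule over subsets of its nullable positions: S → A2 A1 gives A2 A1 | A2 | A1. A1 → S S gives S S | S. A1 → then then A2 gives then then A2 | then then. A1 → then A3 gives then A3 | then.

S -> then if | A2 A1 | A2 | A1 | ε; A2 -> then | then S; A1 -> then else | S S | S | then then A2 | then then | then A3 | then; A3 -> else then | then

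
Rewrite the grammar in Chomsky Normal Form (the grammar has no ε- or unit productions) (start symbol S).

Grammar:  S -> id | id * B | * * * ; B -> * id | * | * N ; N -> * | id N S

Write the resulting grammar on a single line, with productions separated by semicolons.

S -> id | X1 Y1 | X2 Y2; B -> X2 X1 | * | X2 N; N -> * | X1 Y3; X1 -> id; X2 -> *; Y1 -> X2 B; Y2 -> X2 X2; Y3 -> N S

Introduce a nonterminal for each terminal appearing in a rule of length ≥ 2: X1 → id, X2 → *.
Binarize each right-hand side of length ≥ 3 by chaining fresh nonterminals (Y1, Y2, …): affected rules were S → X1 X2 B; S → X2 X2 X2; N → X1 N S.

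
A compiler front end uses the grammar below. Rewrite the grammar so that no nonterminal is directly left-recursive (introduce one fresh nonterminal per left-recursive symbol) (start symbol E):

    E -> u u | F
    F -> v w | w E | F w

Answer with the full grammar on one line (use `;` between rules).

E -> u u | F; F -> v w F' | w E F'; F' -> w F' | ε

Directly left-recursive nonterminal: F.
For F: α = {w}, β = {v w, w E}. Rewrite as F → β F' and F' → α F' | ε.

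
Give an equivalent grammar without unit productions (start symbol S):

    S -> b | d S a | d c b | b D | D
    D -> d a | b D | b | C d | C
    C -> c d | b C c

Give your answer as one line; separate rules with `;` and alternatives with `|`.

S -> d a | b D | b | C d | c d | b C c | d S a | d c b; D -> c d | b C c | d a | b D | b | C d; C -> c d | b C c

Unit pairs: D ⇒* {C}; S ⇒* {C, D}.
Replace each nonterminal's rules with the union of the non-unit rules of every nonterminal it unit-derives.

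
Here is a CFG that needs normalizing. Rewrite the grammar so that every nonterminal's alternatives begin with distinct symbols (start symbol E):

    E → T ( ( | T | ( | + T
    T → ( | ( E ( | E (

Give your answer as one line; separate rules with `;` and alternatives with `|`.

E → ( | + T | T E'; T → E ( | ( T'; E' → ( ( | epsilon; T' → epsilon | E (

E has alternatives sharing prefix 'T': factor to E → T E' with E' → ( ( | ε.
T has alternatives sharing prefix '(': factor to T → ( T' with T' → ε | E (.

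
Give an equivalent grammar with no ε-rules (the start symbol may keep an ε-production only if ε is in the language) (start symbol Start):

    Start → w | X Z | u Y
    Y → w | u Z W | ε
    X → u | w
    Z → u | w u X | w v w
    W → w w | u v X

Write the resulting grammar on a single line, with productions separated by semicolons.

The nullable symbols are {Y}.
ε ∉ L(G), so no ε-production is kept.
Expand every rule over subsets of its nullable positions: Start → u Y gives u Y | u.

Start → w | X Z | u Y | u; Y → w | u Z W; X → u | w; Z → u | w u X | w v w; W → w w | u v X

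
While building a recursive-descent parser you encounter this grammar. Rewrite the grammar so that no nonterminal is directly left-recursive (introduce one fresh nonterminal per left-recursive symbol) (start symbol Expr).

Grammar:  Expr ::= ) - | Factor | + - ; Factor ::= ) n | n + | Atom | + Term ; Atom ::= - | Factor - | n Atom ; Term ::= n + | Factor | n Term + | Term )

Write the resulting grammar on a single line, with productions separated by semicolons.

Left recursion appears on Term.
For Term: α = {)}, β = {n +, Factor, n Term +}. Rewrite as Term → β Term1 and Term1 → α Term1 | ε.

Expr ::= ) - | Factor | + -; Factor ::= ) n | n + | Atom | + Term; Atom ::= - | Factor - | n Atom; Term ::= n + Term1 | Factor Term1 | n Term + Term1; Term1 ::= ) Term1 | ε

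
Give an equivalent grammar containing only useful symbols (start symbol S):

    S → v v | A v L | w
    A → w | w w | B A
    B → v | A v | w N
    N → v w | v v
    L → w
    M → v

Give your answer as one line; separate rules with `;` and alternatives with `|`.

Generating nonterminals: {A, B, L, M, N, S}.
Reachable from S after that: {A, B, L, N, S}.
Removed useless symbols: {M} and every production mentioning them.

S → v v | A v L | w; A → w | w w | B A; B → v | A v | w N; N → v w | v v; L → w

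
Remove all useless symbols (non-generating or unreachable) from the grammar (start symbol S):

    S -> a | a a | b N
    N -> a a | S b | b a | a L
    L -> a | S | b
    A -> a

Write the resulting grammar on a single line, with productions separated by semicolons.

Generating nonterminals: {A, L, N, S}.
Reachable from S after that: {L, N, S}.
Removed useless symbols: {A} and every production mentioning them.

S -> a | a a | b N; N -> a a | S b | b a | a L; L -> a | S | b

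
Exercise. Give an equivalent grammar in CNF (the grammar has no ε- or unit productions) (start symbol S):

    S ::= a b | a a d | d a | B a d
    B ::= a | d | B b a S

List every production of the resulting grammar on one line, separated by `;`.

Introduce a nonterminal for each terminal appearing in a rule of length ≥ 2: X1 → a, X2 → b, X3 → d.
Binarize each right-hand side of length ≥ 3 by chaining fresh nonterminals (Y1, Y2, …): affected rules were S → X1 X1 X3; S → B X1 X3; B → B X2 X1 S.

S ::= X1 X2 | X1 Y1 | X3 X1 | B Y2; B ::= a | d | B Y3; X1 ::= a; X2 ::= b; X3 ::= d; Y1 ::= X1 X3; Y2 ::= X1 X3; Y3 ::= X2 Y4; Y4 ::= X1 S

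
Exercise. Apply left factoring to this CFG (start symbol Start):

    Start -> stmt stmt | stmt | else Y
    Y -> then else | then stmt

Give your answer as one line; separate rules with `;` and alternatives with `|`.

Start has alternatives sharing prefix 'stmt': factor to Start → stmt Start1 with Start1 → stmt | ε.
Y has alternatives sharing prefix 'then': factor to Y → then Y1 with Y1 → else | stmt.

Start -> else Y | stmt Start1; Y -> then Y1; Start1 -> stmt | epsilon; Y1 -> else | stmt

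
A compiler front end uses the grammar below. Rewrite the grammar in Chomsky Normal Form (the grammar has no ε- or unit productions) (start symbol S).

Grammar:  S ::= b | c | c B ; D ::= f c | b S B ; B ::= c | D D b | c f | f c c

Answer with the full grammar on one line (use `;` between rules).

S ::= b | c | X1 B; D ::= X2 X1 | X3 Y1; B ::= c | D Y2 | X1 X2 | X2 Y3; X1 ::= c; X2 ::= f; X3 ::= b; Y1 ::= S B; Y2 ::= D X3; Y3 ::= X1 X1

Introduce a nonterminal for each terminal appearing in a rule of length ≥ 2: X1 → c, X2 → f, X3 → b.
Binarize each right-hand side of length ≥ 3 by chaining fresh nonterminals (Y1, Y2, …): affected rules were D → X3 S B; B → D D X3; B → X2 X1 X1.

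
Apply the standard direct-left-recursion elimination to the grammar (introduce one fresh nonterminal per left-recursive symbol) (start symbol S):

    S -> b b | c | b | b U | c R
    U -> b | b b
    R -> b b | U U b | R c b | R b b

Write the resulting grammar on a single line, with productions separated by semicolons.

R is directly left-recursive.
For R: α = {c b, b b}, β = {b b, U U b}. Rewrite as R → β R' and R' → α R' | ε.

S -> b b | c | b | b U | c R; U -> b | b b; R -> b b R' | U U b R'; R' -> c b R' | b b R' | epsilon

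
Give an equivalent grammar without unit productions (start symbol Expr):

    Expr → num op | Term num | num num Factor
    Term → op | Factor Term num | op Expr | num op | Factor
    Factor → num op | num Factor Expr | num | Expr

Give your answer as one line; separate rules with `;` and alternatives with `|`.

Expr → num op | Term num | num num Factor; Term → op | Factor Term num | op Expr | num op | num Factor Expr | num | Term num | num num Factor; Factor → num op | num Factor Expr | num | Term num | num num Factor

Unit pairs: Factor ⇒* {Expr}; Term ⇒* {Expr, Factor}.
Replace each nonterminal's rules with the union of the non-unit rules of every nonterminal it unit-derives.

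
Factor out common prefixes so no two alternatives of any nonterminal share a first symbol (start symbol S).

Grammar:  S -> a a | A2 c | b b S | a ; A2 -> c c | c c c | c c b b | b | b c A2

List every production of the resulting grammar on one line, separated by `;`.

S -> A2 c | b b S | a S'; A2 -> c c A2' | b A2''; S' -> a | ε; A2' -> ε | c | b b; A2'' -> ε | c A2

S has alternatives sharing prefix 'a': factor to S → a S' with S' → a | ε.
A2 has alternatives sharing prefix 'c c': factor to A2 → c c A2' with A2' → ε | c | b b.
A2 has alternatives sharing prefix 'b': factor to A2 → b A2'' with A2'' → ε | c A2.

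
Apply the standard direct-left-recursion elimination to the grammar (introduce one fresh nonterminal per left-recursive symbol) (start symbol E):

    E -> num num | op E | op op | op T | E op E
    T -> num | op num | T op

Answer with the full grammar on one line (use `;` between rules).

Directly left-recursive nonterminals: E, T.
For E: α = {op E}, β = {num num, op E, op op, op T}. Rewrite as E → β E' and E' → α E' | ε.
For T: α = {op}, β = {num, op num}. Rewrite as T → β T' and T' → α T' | ε.

E -> num num E' | op E E' | op op E' | op T E'; T -> num T' | op num T'; E' -> op E E' | ε; T' -> op T' | ε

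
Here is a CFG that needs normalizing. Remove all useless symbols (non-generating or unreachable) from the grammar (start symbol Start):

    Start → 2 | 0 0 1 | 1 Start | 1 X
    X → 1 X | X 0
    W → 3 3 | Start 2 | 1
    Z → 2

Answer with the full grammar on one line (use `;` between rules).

Start → 2 | 0 0 1 | 1 Start

Generating nonterminals: {Start, W, Z}.
Reachable from Start after that: {Start}.
Removed useless symbols: {W, X, Z} and every production mentioning them.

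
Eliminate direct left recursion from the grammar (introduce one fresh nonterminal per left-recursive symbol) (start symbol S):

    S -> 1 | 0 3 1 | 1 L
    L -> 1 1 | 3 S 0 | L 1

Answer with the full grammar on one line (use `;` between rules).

Left recursion appears on L.
For L: α = {1}, β = {1 1, 3 S 0}. Rewrite as L → β L' and L' → α L' | ε.

S -> 1 | 0 3 1 | 1 L; L -> 1 1 L' | 3 S 0 L'; L' -> 1 L' | ε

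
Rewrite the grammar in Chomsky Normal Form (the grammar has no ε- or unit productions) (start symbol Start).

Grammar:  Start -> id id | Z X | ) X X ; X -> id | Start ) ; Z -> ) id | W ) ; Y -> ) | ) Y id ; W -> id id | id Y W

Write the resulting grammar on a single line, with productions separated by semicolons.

Introduce a nonterminal for each terminal appearing in a rule of length ≥ 2: X1 → id, X2 → ).
Binarize each right-hand side of length ≥ 3 by chaining fresh nonterminals (Y1, Y2, …): affected rules were Start → X2 X X; Y → X2 Y X1; W → X1 Y W.

Start -> X1 X1 | Z X | X2 Y1; X -> id | Start X2; Z -> X2 X1 | W X2; Y -> ) | X2 Y2; W -> X1 X1 | X1 Y3; X1 -> id; X2 -> ); Y1 -> X X; Y2 -> Y X1; Y3 -> Y W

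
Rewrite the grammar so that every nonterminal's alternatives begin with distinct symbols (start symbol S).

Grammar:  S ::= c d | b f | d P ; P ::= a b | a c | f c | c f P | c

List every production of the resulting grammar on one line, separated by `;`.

P has alternatives sharing prefix 'a': factor to P → a P' with P' → b | c.
P has alternatives sharing prefix 'c': factor to P → c P'' with P'' → f P | ε.

S ::= c d | b f | d P; P ::= f c | a P' | c P''; P' ::= b | c; P'' ::= f P | ε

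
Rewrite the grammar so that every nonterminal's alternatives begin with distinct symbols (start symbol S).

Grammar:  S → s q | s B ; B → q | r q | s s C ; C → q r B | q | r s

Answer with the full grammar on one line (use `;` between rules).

S → s S'; B → q | r q | s s C; C → r s | q C'; S' → q | B; C' → r B | epsilon

S has alternatives sharing prefix 's': factor to S → s S' with S' → q | B.
C has alternatives sharing prefix 'q': factor to C → q C' with C' → r B | ε.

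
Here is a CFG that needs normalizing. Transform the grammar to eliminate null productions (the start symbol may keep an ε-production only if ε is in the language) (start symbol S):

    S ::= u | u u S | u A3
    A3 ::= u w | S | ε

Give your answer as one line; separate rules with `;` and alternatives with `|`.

Nullable set = {A3}.
ε ∉ L(G), so no ε-production is kept.

S ::= u | u u S | u A3; A3 ::= u w | S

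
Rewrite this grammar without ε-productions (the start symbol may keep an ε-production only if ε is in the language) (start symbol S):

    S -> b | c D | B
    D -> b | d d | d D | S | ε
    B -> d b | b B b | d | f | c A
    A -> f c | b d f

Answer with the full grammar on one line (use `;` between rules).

Nullable nonterminals: {D}.
ε ∉ L(G), so no ε-production is kept.
Expand every rule over subsets of its nullable positions: S → c D gives c D | c. D → d D gives d D | d.

S -> b | c D | c | B; D -> b | d d | d D | d | S; B -> d b | b B b | d | f | c A; A -> f c | b d f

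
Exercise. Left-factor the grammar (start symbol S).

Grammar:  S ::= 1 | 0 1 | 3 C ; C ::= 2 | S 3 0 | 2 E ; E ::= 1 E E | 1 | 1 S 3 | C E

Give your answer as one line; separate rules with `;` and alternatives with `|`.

S ::= 1 | 0 1 | 3 C; C ::= S 3 0 | 2 C'; E ::= C E | 1 E'; C' ::= epsilon | E; E' ::= E E | epsilon | S 3

C has alternatives sharing prefix '2': factor to C → 2 C' with C' → ε | E.
E has alternatives sharing prefix '1': factor to E → 1 E' with E' → E E | ε | S 3.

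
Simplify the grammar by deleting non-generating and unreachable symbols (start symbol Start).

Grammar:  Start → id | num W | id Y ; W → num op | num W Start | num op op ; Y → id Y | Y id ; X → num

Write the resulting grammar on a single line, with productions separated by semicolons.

Start → id | num W; W → num op | num W Start | num op op

Generating nonterminals: {Start, W, X}.
Reachable from Start after that: {Start, W}.
Removed useless symbols: {X, Y} and every production mentioning them.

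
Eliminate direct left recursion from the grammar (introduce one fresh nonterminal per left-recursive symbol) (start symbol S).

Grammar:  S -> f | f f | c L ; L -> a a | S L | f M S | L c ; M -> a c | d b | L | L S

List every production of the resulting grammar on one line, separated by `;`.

Left recursion appears on L.
For L: α = {c}, β = {a a, S L, f M S}. Rewrite as L → β L' and L' → α L' | ε.

S -> f | f f | c L; L -> a a L' | S L L' | f M S L'; M -> a c | d b | L | L S; L' -> c L' | eps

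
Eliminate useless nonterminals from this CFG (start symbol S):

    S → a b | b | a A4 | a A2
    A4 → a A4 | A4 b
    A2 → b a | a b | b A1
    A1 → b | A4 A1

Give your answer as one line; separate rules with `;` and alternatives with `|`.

S → a b | b | a A2; A2 → b a | a b | b A1; A1 → b

Generating nonterminals: {A1, A2, S}.
Reachable from S after that: {A1, A2, S}.
Removed useless symbols: {A4} and every production mentioning them.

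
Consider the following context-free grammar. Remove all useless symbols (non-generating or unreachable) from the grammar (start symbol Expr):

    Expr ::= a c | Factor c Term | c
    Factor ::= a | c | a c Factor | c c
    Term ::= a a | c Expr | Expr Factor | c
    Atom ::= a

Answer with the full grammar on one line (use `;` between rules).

Generating nonterminals: {Atom, Expr, Factor, Term}.
Reachable from Expr after that: {Expr, Factor, Term}.
Removed useless symbols: {Atom} and every production mentioning them.

Expr ::= a c | Factor c Term | c; Factor ::= a | c | a c Factor | c c; Term ::= a a | c Expr | Expr Factor | c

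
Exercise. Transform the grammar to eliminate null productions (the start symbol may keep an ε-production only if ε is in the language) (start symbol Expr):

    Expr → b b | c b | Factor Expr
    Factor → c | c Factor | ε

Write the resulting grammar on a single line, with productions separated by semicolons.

Nullable set = {Factor}.
ε ∉ L(G), so no ε-production is kept.

Expr → b b | c b | Factor Expr; Factor → c | c Factor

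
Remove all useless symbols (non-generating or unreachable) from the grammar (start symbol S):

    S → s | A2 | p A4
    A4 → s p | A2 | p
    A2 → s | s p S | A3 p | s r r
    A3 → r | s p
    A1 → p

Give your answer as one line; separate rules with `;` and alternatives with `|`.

Generating nonterminals: {A1, A2, A3, A4, S}.
Reachable from S after that: {A2, A3, A4, S}.
Removed useless symbols: {A1} and every production mentioning them.

S → s | A2 | p A4; A4 → s p | A2 | p; A2 → s | s p S | A3 p | s r r; A3 → r | s p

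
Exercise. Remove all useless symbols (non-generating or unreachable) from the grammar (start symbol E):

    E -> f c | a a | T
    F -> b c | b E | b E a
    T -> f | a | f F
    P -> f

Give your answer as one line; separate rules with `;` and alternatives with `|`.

Generating nonterminals: {E, F, P, T}.
Reachable from E after that: {E, F, T}.
Removed useless symbols: {P} and every production mentioning them.

E -> f c | a a | T; F -> b c | b E | b E a; T -> f | a | f F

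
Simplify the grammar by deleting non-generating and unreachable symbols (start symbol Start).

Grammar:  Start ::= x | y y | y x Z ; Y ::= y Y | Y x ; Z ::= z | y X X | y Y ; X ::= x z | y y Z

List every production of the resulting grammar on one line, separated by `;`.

Start ::= x | y y | y x Z; Z ::= z | y X X; X ::= x z | y y Z

Generating nonterminals: {Start, X, Z}.
Reachable from Start after that: {Start, X, Z}.
Removed useless symbols: {Y} and every production mentioning them.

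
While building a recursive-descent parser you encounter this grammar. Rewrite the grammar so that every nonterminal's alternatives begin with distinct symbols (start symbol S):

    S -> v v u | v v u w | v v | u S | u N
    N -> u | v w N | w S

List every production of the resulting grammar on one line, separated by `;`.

S -> v v S' | u S''; N -> u | v w N | w S; S' -> ε | u S'''; S'' -> S | N; S''' -> ε | w

S has alternatives sharing prefix 'v v': factor to S → v v S' with S' → u | u w | ε.
S has alternatives sharing prefix 'u': factor to S → u S'' with S'' → S | N.
S' has alternatives sharing prefix 'u': factor to S' → u S''' with S''' → ε | w.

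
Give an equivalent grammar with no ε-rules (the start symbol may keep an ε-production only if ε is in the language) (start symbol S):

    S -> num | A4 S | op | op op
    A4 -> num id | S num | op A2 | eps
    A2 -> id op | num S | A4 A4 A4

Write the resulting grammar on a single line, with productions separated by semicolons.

The nullable symbols are {A2, A4}.
ε ∉ L(G), so no ε-production is kept.
Add the nullable-subset variants: A4 → op A2 gives op A2 | op. A2 → A4 A4 A4 gives A4 A4 A4 | A4 A4 | A4.

S -> num | A4 S | op | op op; A4 -> num id | S num | op A2 | op; A2 -> id op | num S | A4 A4 A4 | A4 A4 | A4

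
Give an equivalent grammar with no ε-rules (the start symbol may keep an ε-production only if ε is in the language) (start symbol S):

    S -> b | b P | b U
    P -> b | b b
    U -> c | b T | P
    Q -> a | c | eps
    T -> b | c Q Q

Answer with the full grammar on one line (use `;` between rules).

Nullable nonterminals: {Q}.
ε ∉ L(G), so no ε-production is kept.
For each production, add variants omitting each subset of nullable occurrences: T → c Q Q gives c Q Q | c Q | c.

S -> b | b P | b U; P -> b | b b; U -> c | b T | P; Q -> a | c; T -> b | c Q Q | c Q | c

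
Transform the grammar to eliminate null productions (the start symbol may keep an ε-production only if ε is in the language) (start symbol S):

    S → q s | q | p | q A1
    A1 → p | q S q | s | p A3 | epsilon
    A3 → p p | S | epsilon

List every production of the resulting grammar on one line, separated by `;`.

The nullable symbols are {A1, A3}.
ε ∉ L(G), so no ε-production is kept.

S → q s | q | p | q A1; A1 → p | q S q | s | p A3; A3 → p p | S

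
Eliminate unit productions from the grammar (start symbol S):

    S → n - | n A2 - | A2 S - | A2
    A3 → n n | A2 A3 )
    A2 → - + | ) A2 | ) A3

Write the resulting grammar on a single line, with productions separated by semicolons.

Unit pairs: S ⇒* {A2}.
Replace each nonterminal's rules with the union of the non-unit rules of every nonterminal it unit-derives.

S → - + | ) A2 | ) A3 | n - | n A2 - | A2 S -; A3 → n n | A2 A3 ); A2 → - + | ) A2 | ) A3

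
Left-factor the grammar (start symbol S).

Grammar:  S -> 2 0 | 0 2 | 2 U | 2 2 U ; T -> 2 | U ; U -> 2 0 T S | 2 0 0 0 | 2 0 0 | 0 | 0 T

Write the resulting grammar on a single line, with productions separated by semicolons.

S has alternatives sharing prefix '2': factor to S → 2 S' with S' → 0 | U | 2 U.
U has alternatives sharing prefix '2 0': factor to U → 2 0 U' with U' → T S | 0 0 | 0.
U has alternatives sharing prefix '0': factor to U → 0 U'' with U'' → ε | T.
U' has alternatives sharing prefix '0': factor to U' → 0 U''' with U''' → 0 | ε.

S -> 0 2 | 2 S'; T -> 2 | U; U -> 2 0 U' | 0 U''; S' -> 0 | U | 2 U; U' -> T S | 0 U'''; U'' -> ε | T; U''' -> 0 | ε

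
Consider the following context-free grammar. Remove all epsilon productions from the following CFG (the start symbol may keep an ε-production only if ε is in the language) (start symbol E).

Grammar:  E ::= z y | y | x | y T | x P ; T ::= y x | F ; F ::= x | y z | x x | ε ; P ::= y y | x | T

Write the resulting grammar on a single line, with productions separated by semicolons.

E ::= z y | y | x | y T | x P; T ::= y x | F; F ::= x | y z | x x; P ::= y y | x | T

Nullable nonterminals: {F, P, T}.
ε ∉ L(G), so no ε-production is kept.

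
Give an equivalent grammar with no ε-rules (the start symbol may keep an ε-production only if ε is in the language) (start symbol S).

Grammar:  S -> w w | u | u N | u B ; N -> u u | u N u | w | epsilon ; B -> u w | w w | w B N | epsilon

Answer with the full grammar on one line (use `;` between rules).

S -> w w | u | u N | u B; N -> u u | u N u | w; B -> u w | w w | w B N | w B | w N | w

The nullable symbols are {B, N}.
ε ∉ L(G), so no ε-production is kept.
For each production, add variants omitting each subset of nullable occurrences: B → w B N gives w B N | w B | w N | w.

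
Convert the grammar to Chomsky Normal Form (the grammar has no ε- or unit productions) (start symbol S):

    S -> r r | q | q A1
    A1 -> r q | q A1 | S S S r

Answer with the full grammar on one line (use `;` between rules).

S -> X1 X1 | q | X2 A1; A1 -> X1 X2 | X2 A1 | S Y1; X1 -> r; X2 -> q; Y1 -> S Y2; Y2 -> S X1

Introduce a nonterminal for each terminal appearing in a rule of length ≥ 2: X1 → r, X2 → q.
Binarize each right-hand side of length ≥ 3 by chaining fresh nonterminals (Y1, Y2, …): affected rules were A1 → S S S X1.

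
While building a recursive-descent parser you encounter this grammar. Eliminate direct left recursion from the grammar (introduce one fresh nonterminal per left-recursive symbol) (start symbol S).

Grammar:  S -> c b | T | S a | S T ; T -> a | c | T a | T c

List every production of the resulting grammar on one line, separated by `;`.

Directly left-recursive nonterminals: S, T.
For S: α = {a, T}, β = {c b, T}. Rewrite as S → β S' and S' → α S' | ε.
For T: α = {a, c}, β = {a, c}. Rewrite as T → β T' and T' → α T' | ε.

S -> c b S' | T S'; T -> a T' | c T'; S' -> a S' | T S' | ε; T' -> a T' | c T' | ε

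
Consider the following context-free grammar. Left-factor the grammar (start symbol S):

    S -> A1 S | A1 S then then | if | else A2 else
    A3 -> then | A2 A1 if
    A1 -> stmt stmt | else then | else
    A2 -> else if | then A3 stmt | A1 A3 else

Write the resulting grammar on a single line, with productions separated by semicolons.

S has alternatives sharing prefix 'A1 S': factor to S → A1 S S' with S' → ε | then then.
A1 has alternatives sharing prefix 'else': factor to A1 → else A1' with A1' → then | ε.

S -> if | else A2 else | A1 S S'; A3 -> then | A2 A1 if; A1 -> stmt stmt | else A1'; A2 -> else if | then A3 stmt | A1 A3 else; S' -> eps | then then; A1' -> then | eps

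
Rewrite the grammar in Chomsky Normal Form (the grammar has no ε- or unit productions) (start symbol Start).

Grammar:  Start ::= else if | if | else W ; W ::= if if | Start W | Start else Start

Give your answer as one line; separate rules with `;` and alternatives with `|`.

Start ::= X1 X2 | if | X1 W; W ::= X2 X2 | Start W | Start Y1; X1 ::= else; X2 ::= if; Y1 ::= X1 Start

Introduce a nonterminal for each terminal appearing in a rule of length ≥ 2: X1 → else, X2 → if.
Binarize each right-hand side of length ≥ 3 by chaining fresh nonterminals (Y1, Y2, …): affected rules were W → Start X1 Start.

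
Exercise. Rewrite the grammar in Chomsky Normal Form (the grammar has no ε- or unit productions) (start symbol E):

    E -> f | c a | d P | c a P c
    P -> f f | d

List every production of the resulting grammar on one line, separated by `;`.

Introduce a nonterminal for each terminal appearing in a rule of length ≥ 2: X1 → c, X2 → a, X3 → d, X4 → f.
Binarize each right-hand side of length ≥ 3 by chaining fresh nonterminals (Y1, Y2, …): affected rules were E → X1 X2 P X1.

E -> f | X1 X2 | X3 P | X1 Y1; P -> X4 X4 | d; X1 -> c; X2 -> a; X3 -> d; X4 -> f; Y1 -> X2 Y2; Y2 -> P X1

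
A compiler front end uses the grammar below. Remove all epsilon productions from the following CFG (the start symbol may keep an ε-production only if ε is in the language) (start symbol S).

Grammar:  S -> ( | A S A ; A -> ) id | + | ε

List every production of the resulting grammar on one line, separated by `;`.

S -> ( | A S A | A S | S A; A -> ) id | +

Nullable set = {A}.
ε ∉ L(G), so no ε-production is kept.
Expand every rule over subsets of its nullable positions: S → A S A gives A S A | A S | S A.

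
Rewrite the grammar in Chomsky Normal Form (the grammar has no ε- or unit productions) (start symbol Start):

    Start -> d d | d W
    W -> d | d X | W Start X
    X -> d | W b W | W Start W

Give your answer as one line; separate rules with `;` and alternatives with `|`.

Introduce a nonterminal for each terminal appearing in a rule of length ≥ 2: X1 → d, X2 → b.
Binarize each right-hand side of length ≥ 3 by chaining fresh nonterminals (Y1, Y2, …): affected rules were W → W Start X; X → W X2 W; X → W Start W.

Start -> X1 X1 | X1 W; W -> d | X1 X | W Y1; X -> d | W Y2 | W Y3; X1 -> d; X2 -> b; Y1 -> Start X; Y2 -> X2 W; Y3 -> Start W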